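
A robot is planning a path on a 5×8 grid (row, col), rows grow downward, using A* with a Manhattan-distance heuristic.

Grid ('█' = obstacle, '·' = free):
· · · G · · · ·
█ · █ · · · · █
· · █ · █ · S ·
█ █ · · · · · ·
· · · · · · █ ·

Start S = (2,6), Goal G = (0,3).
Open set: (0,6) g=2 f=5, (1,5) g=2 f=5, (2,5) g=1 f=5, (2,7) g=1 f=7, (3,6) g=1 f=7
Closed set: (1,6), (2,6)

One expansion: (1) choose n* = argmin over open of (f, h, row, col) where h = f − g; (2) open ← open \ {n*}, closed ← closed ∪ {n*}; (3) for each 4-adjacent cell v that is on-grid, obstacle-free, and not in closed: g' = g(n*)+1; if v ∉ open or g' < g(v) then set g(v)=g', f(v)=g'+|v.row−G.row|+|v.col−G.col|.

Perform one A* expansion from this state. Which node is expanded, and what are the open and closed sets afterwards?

step 1: expand (0,6) (f=5, h=3) → closed; open now [(0,5) g=3 f=5, (0,7) g=3 f=7, (1,5) g=2 f=5, (2,5) g=1 f=5, (2,7) g=1 f=7, (3,6) g=1 f=7]

expanded=(0,6); open=[(0,5) g=3 f=5, (0,7) g=3 f=7, (1,5) g=2 f=5, (2,5) g=1 f=5, (2,7) g=1 f=7, (3,6) g=1 f=7]; closed=[(0,6), (1,6), (2,6)]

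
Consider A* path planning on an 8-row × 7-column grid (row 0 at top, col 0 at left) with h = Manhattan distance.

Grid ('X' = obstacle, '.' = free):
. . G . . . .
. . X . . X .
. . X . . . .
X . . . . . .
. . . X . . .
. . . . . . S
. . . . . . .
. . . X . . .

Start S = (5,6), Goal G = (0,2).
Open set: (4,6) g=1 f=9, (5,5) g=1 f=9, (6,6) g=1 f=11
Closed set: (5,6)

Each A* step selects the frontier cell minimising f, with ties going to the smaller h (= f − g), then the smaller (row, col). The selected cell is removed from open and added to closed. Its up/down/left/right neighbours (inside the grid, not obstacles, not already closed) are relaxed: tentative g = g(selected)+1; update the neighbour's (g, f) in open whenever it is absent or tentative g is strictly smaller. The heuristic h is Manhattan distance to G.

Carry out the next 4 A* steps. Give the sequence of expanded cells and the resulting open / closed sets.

step 1: expand (4,6) (f=9, h=8) → closed; open now [(3,6) g=2 f=9, (4,5) g=2 f=9, (5,5) g=1 f=9, (6,6) g=1 f=11]
step 2: expand (3,6) (f=9, h=7) → closed; open now [(2,6) g=3 f=9, (3,5) g=3 f=9, (4,5) g=2 f=9, (5,5) g=1 f=9, (6,6) g=1 f=11]
step 3: expand (2,6) (f=9, h=6) → closed; open now [(1,6) g=4 f=9, (2,5) g=4 f=9, (3,5) g=3 f=9, (4,5) g=2 f=9, (5,5) g=1 f=9, (6,6) g=1 f=11]
step 4: expand (1,6) (f=9, h=5) → closed; open now [(0,6) g=5 f=9, (2,5) g=4 f=9, (3,5) g=3 f=9, (4,5) g=2 f=9, (5,5) g=1 f=9, (6,6) g=1 f=11]

order=[(4,6) → (3,6) → (2,6) → (1,6)]; open=[(0,6) g=5 f=9, (2,5) g=4 f=9, (3,5) g=3 f=9, (4,5) g=2 f=9, (5,5) g=1 f=9, (6,6) g=1 f=11]; closed=[(1,6), (2,6), (3,6), (4,6), (5,6)]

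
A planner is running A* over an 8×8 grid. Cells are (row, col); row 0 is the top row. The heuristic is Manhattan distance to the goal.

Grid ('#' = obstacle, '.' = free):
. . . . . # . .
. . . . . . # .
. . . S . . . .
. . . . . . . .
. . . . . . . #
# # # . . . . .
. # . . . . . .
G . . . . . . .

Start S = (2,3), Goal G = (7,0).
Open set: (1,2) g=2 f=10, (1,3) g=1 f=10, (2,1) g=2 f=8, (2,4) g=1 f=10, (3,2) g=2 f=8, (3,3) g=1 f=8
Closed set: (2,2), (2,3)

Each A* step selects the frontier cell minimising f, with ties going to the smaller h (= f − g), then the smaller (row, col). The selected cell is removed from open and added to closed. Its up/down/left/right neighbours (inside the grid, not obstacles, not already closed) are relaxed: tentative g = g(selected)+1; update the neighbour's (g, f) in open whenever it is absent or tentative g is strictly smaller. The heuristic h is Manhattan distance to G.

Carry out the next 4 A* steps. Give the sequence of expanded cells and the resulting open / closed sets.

order=[(2,1) → (2,0) → (3,0) → (4,0)]; open=[(1,0) g=4 f=10, (1,1) g=3 f=10, (1,2) g=2 f=10, (1,3) g=1 f=10, (2,4) g=1 f=10, (3,1) g=3 f=8, (3,2) g=2 f=8, (3,3) g=1 f=8, (4,1) g=6 f=10]; closed=[(2,0), (2,1), (2,2), (2,3), (3,0), (4,0)]

step 1: expand (2,1) (f=8, h=6) → closed; open now [(1,1) g=3 f=10, (1,2) g=2 f=10, (1,3) g=1 f=10, (2,0) g=3 f=8, (2,4) g=1 f=10, (3,1) g=3 f=8, (3,2) g=2 f=8, (3,3) g=1 f=8]
step 2: expand (2,0) (f=8, h=5) → closed; open now [(1,0) g=4 f=10, (1,1) g=3 f=10, (1,2) g=2 f=10, (1,3) g=1 f=10, (2,4) g=1 f=10, (3,0) g=4 f=8, (3,1) g=3 f=8, (3,2) g=2 f=8, (3,3) g=1 f=8]
step 3: expand (3,0) (f=8, h=4) → closed; open now [(1,0) g=4 f=10, (1,1) g=3 f=10, (1,2) g=2 f=10, (1,3) g=1 f=10, (2,4) g=1 f=10, (3,1) g=3 f=8, (3,2) g=2 f=8, (3,3) g=1 f=8, (4,0) g=5 f=8]
step 4: expand (4,0) (f=8, h=3) → closed; open now [(1,0) g=4 f=10, (1,1) g=3 f=10, (1,2) g=2 f=10, (1,3) g=1 f=10, (2,4) g=1 f=10, (3,1) g=3 f=8, (3,2) g=2 f=8, (3,3) g=1 f=8, (4,1) g=6 f=10]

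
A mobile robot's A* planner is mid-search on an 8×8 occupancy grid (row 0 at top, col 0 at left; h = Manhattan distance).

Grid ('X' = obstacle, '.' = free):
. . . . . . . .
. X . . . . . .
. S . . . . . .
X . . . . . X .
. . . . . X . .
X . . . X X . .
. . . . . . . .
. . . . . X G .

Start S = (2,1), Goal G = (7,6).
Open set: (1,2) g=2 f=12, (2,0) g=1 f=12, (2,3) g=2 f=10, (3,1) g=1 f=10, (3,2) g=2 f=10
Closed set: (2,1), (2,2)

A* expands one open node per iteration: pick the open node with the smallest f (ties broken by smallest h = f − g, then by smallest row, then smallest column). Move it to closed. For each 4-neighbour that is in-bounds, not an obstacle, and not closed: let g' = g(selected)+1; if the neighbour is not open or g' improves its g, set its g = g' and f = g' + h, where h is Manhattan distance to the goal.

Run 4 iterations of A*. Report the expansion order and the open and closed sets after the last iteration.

step 1: expand (2,3) (f=10, h=8) → closed; open now [(1,2) g=2 f=12, (1,3) g=3 f=12, (2,0) g=1 f=12, (2,4) g=3 f=10, (3,1) g=1 f=10, (3,2) g=2 f=10, (3,3) g=3 f=10]
step 2: expand (2,4) (f=10, h=7) → closed; open now [(1,2) g=2 f=12, (1,3) g=3 f=12, (1,4) g=4 f=12, (2,0) g=1 f=12, (2,5) g=4 f=10, (3,1) g=1 f=10, (3,2) g=2 f=10, (3,3) g=3 f=10, (3,4) g=4 f=10]
step 3: expand (2,5) (f=10, h=6) → closed; open now [(1,2) g=2 f=12, (1,3) g=3 f=12, (1,4) g=4 f=12, (1,5) g=5 f=12, (2,0) g=1 f=12, (2,6) g=5 f=10, (3,1) g=1 f=10, (3,2) g=2 f=10, (3,3) g=3 f=10, (3,4) g=4 f=10, (3,5) g=5 f=10]
step 4: expand (2,6) (f=10, h=5) → closed; open now [(1,2) g=2 f=12, (1,3) g=3 f=12, (1,4) g=4 f=12, (1,5) g=5 f=12, (1,6) g=6 f=12, (2,0) g=1 f=12, (2,7) g=6 f=12, (3,1) g=1 f=10, (3,2) g=2 f=10, (3,3) g=3 f=10, (3,4) g=4 f=10, (3,5) g=5 f=10]

order=[(2,3) → (2,4) → (2,5) → (2,6)]; open=[(1,2) g=2 f=12, (1,3) g=3 f=12, (1,4) g=4 f=12, (1,5) g=5 f=12, (1,6) g=6 f=12, (2,0) g=1 f=12, (2,7) g=6 f=12, (3,1) g=1 f=10, (3,2) g=2 f=10, (3,3) g=3 f=10, (3,4) g=4 f=10, (3,5) g=5 f=10]; closed=[(2,1), (2,2), (2,3), (2,4), (2,5), (2,6)]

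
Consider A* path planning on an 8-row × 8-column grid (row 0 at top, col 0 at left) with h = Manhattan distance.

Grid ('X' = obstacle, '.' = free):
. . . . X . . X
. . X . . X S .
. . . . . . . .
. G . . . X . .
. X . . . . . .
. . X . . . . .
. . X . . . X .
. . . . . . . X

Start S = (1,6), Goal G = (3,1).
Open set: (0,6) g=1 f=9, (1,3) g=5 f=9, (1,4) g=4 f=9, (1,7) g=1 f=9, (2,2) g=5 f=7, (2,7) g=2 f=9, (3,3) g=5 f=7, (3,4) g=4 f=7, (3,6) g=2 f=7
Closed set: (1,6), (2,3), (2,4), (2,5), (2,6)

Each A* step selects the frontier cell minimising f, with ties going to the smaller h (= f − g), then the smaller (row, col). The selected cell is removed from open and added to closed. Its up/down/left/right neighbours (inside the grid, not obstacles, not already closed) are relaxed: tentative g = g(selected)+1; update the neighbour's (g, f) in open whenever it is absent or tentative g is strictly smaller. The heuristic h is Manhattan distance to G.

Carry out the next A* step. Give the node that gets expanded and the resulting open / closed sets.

expanded=(2,2); open=[(0,6) g=1 f=9, (1,3) g=5 f=9, (1,4) g=4 f=9, (1,7) g=1 f=9, (2,1) g=6 f=7, (2,7) g=2 f=9, (3,2) g=6 f=7, (3,3) g=5 f=7, (3,4) g=4 f=7, (3,6) g=2 f=7]; closed=[(1,6), (2,2), (2,3), (2,4), (2,5), (2,6)]

step 1: expand (2,2) (f=7, h=2) → closed; open now [(0,6) g=1 f=9, (1,3) g=5 f=9, (1,4) g=4 f=9, (1,7) g=1 f=9, (2,1) g=6 f=7, (2,7) g=2 f=9, (3,2) g=6 f=7, (3,3) g=5 f=7, (3,4) g=4 f=7, (3,6) g=2 f=7]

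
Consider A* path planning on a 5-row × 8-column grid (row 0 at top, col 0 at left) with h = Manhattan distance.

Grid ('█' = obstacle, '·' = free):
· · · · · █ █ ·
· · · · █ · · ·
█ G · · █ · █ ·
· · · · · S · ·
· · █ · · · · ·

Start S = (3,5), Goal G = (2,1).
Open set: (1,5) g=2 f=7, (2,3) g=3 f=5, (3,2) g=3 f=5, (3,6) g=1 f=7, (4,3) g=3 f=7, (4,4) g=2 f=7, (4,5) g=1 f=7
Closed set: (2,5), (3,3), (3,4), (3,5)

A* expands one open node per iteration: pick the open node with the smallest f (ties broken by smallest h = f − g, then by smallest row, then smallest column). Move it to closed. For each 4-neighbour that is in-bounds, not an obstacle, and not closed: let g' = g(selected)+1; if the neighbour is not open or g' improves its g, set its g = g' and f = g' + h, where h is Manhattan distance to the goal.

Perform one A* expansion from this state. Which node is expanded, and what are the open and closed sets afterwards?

step 1: expand (2,3) (f=5, h=2) → closed; open now [(1,3) g=4 f=7, (1,5) g=2 f=7, (2,2) g=4 f=5, (3,2) g=3 f=5, (3,6) g=1 f=7, (4,3) g=3 f=7, (4,4) g=2 f=7, (4,5) g=1 f=7]

expanded=(2,3); open=[(1,3) g=4 f=7, (1,5) g=2 f=7, (2,2) g=4 f=5, (3,2) g=3 f=5, (3,6) g=1 f=7, (4,3) g=3 f=7, (4,4) g=2 f=7, (4,5) g=1 f=7]; closed=[(2,3), (2,5), (3,3), (3,4), (3,5)]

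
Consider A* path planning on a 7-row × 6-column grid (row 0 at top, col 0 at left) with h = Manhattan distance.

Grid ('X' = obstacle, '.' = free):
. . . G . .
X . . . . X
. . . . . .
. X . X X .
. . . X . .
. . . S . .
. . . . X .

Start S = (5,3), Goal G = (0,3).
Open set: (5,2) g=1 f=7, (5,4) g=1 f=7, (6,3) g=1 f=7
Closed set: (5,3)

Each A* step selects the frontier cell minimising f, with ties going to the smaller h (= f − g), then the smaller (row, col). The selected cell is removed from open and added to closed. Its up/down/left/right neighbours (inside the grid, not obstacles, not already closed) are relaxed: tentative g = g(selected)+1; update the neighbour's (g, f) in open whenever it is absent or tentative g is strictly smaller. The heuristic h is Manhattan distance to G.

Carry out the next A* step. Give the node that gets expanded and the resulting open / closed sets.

step 1: expand (5,2) (f=7, h=6) → closed; open now [(4,2) g=2 f=7, (5,1) g=2 f=9, (5,4) g=1 f=7, (6,2) g=2 f=9, (6,3) g=1 f=7]

expanded=(5,2); open=[(4,2) g=2 f=7, (5,1) g=2 f=9, (5,4) g=1 f=7, (6,2) g=2 f=9, (6,3) g=1 f=7]; closed=[(5,2), (5,3)]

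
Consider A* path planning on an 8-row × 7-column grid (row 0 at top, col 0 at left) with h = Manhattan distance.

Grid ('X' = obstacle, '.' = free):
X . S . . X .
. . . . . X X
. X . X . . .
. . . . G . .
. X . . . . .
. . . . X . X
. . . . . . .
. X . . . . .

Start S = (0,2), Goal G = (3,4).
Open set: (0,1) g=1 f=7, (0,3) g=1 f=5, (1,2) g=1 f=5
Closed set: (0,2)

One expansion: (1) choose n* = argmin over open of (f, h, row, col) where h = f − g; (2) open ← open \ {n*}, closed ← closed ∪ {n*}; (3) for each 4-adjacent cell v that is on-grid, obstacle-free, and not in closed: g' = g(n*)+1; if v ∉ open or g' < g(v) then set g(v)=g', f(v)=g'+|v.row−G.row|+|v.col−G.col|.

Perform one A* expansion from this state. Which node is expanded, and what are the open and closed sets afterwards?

expanded=(0,3); open=[(0,1) g=1 f=7, (0,4) g=2 f=5, (1,2) g=1 f=5, (1,3) g=2 f=5]; closed=[(0,2), (0,3)]

step 1: expand (0,3) (f=5, h=4) → closed; open now [(0,1) g=1 f=7, (0,4) g=2 f=5, (1,2) g=1 f=5, (1,3) g=2 f=5]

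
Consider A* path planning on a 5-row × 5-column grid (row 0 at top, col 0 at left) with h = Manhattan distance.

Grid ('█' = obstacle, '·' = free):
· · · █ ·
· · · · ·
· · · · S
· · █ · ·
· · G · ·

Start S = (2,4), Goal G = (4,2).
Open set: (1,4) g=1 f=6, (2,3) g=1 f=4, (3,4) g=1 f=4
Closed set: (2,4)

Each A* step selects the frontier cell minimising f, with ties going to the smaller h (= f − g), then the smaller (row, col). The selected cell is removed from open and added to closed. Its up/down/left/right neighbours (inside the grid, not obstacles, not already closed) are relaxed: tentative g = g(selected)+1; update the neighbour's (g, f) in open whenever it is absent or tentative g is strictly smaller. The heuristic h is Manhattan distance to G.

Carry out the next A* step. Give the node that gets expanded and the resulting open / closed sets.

expanded=(2,3); open=[(1,3) g=2 f=6, (1,4) g=1 f=6, (2,2) g=2 f=4, (3,3) g=2 f=4, (3,4) g=1 f=4]; closed=[(2,3), (2,4)]

step 1: expand (2,3) (f=4, h=3) → closed; open now [(1,3) g=2 f=6, (1,4) g=1 f=6, (2,2) g=2 f=4, (3,3) g=2 f=4, (3,4) g=1 f=4]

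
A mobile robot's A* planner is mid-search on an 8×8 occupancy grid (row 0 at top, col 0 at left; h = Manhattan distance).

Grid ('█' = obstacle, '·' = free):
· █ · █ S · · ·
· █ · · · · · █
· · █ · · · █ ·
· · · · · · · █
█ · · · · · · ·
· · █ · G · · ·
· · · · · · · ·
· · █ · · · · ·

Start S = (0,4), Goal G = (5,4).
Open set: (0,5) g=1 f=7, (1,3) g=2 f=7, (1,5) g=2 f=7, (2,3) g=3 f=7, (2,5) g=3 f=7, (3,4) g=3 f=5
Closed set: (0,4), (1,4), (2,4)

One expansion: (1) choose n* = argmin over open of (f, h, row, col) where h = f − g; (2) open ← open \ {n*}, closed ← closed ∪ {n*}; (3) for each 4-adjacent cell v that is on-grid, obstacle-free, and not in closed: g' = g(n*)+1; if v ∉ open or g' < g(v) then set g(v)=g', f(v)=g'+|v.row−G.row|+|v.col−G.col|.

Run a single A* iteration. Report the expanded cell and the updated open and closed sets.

step 1: expand (3,4) (f=5, h=2) → closed; open now [(0,5) g=1 f=7, (1,3) g=2 f=7, (1,5) g=2 f=7, (2,3) g=3 f=7, (2,5) g=3 f=7, (3,3) g=4 f=7, (3,5) g=4 f=7, (4,4) g=4 f=5]

expanded=(3,4); open=[(0,5) g=1 f=7, (1,3) g=2 f=7, (1,5) g=2 f=7, (2,3) g=3 f=7, (2,5) g=3 f=7, (3,3) g=4 f=7, (3,5) g=4 f=7, (4,4) g=4 f=5]; closed=[(0,4), (1,4), (2,4), (3,4)]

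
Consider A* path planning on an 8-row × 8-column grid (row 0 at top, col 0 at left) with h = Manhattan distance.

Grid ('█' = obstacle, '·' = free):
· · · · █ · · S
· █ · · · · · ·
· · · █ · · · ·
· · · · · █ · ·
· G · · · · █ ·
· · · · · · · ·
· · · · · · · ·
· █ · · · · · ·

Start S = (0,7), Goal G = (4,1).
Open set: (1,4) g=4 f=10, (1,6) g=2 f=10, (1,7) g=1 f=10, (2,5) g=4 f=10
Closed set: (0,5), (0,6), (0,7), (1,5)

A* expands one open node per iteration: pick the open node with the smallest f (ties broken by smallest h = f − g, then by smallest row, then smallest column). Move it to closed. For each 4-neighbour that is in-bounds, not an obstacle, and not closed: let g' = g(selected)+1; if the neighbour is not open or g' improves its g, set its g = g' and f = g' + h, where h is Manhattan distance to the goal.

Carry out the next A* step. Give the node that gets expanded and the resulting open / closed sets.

step 1: expand (1,4) (f=10, h=6) → closed; open now [(1,3) g=5 f=10, (1,6) g=2 f=10, (1,7) g=1 f=10, (2,4) g=5 f=10, (2,5) g=4 f=10]

expanded=(1,4); open=[(1,3) g=5 f=10, (1,6) g=2 f=10, (1,7) g=1 f=10, (2,4) g=5 f=10, (2,5) g=4 f=10]; closed=[(0,5), (0,6), (0,7), (1,4), (1,5)]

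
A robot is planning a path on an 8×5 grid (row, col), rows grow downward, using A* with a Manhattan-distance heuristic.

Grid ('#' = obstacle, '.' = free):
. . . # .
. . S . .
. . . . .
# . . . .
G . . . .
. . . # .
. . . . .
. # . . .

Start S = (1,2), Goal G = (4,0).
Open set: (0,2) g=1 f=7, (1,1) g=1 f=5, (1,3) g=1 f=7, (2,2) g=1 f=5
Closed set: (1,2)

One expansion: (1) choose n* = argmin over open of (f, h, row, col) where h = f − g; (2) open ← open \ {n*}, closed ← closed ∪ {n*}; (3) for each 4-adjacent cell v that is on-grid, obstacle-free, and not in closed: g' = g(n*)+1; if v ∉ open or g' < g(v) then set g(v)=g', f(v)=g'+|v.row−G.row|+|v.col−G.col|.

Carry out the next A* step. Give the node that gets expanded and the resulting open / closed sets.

expanded=(1,1); open=[(0,1) g=2 f=7, (0,2) g=1 f=7, (1,0) g=2 f=5, (1,3) g=1 f=7, (2,1) g=2 f=5, (2,2) g=1 f=5]; closed=[(1,1), (1,2)]

step 1: expand (1,1) (f=5, h=4) → closed; open now [(0,1) g=2 f=7, (0,2) g=1 f=7, (1,0) g=2 f=5, (1,3) g=1 f=7, (2,1) g=2 f=5, (2,2) g=1 f=5]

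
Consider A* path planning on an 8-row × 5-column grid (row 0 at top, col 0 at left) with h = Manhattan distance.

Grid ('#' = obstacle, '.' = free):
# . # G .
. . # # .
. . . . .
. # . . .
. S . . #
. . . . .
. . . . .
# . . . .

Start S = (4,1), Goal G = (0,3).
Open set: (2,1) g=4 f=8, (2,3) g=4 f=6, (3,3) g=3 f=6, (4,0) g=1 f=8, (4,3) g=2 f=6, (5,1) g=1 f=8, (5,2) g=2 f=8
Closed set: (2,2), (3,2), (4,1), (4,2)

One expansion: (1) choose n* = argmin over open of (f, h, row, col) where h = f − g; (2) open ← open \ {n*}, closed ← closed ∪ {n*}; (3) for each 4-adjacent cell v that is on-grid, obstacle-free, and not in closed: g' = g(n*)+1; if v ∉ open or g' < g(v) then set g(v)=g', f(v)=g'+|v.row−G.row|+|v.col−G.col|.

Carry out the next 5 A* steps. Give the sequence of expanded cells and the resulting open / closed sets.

order=[(2,3) → (3,3) → (4,3) → (2,4) → (1,4)]; open=[(0,4) g=7 f=8, (2,1) g=4 f=8, (3,4) g=4 f=8, (4,0) g=1 f=8, (5,1) g=1 f=8, (5,2) g=2 f=8, (5,3) g=3 f=8]; closed=[(1,4), (2,2), (2,3), (2,4), (3,2), (3,3), (4,1), (4,2), (4,3)]

step 1: expand (2,3) (f=6, h=2) → closed; open now [(2,1) g=4 f=8, (2,4) g=5 f=8, (3,3) g=3 f=6, (4,0) g=1 f=8, (4,3) g=2 f=6, (5,1) g=1 f=8, (5,2) g=2 f=8]
step 2: expand (3,3) (f=6, h=3) → closed; open now [(2,1) g=4 f=8, (2,4) g=5 f=8, (3,4) g=4 f=8, (4,0) g=1 f=8, (4,3) g=2 f=6, (5,1) g=1 f=8, (5,2) g=2 f=8]
step 3: expand (4,3) (f=6, h=4) → closed; open now [(2,1) g=4 f=8, (2,4) g=5 f=8, (3,4) g=4 f=8, (4,0) g=1 f=8, (5,1) g=1 f=8, (5,2) g=2 f=8, (5,3) g=3 f=8]
step 4: expand (2,4) (f=8, h=3) → closed; open now [(1,4) g=6 f=8, (2,1) g=4 f=8, (3,4) g=4 f=8, (4,0) g=1 f=8, (5,1) g=1 f=8, (5,2) g=2 f=8, (5,3) g=3 f=8]
step 5: expand (1,4) (f=8, h=2) → closed; open now [(0,4) g=7 f=8, (2,1) g=4 f=8, (3,4) g=4 f=8, (4,0) g=1 f=8, (5,1) g=1 f=8, (5,2) g=2 f=8, (5,3) g=3 f=8]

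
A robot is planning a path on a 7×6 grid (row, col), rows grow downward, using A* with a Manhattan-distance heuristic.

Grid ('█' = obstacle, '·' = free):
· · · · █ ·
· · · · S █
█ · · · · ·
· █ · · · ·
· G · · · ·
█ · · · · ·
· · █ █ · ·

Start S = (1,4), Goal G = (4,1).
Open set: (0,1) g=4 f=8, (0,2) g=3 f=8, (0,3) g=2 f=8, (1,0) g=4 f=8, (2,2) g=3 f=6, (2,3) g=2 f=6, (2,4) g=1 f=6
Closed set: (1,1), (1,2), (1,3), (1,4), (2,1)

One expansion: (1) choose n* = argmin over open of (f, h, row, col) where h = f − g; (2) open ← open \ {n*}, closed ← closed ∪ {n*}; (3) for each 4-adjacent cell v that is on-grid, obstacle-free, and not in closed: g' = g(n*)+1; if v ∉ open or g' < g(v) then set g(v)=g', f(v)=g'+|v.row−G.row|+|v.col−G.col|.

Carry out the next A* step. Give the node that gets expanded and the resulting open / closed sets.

expanded=(2,2); open=[(0,1) g=4 f=8, (0,2) g=3 f=8, (0,3) g=2 f=8, (1,0) g=4 f=8, (2,3) g=2 f=6, (2,4) g=1 f=6, (3,2) g=4 f=6]; closed=[(1,1), (1,2), (1,3), (1,4), (2,1), (2,2)]

step 1: expand (2,2) (f=6, h=3) → closed; open now [(0,1) g=4 f=8, (0,2) g=3 f=8, (0,3) g=2 f=8, (1,0) g=4 f=8, (2,3) g=2 f=6, (2,4) g=1 f=6, (3,2) g=4 f=6]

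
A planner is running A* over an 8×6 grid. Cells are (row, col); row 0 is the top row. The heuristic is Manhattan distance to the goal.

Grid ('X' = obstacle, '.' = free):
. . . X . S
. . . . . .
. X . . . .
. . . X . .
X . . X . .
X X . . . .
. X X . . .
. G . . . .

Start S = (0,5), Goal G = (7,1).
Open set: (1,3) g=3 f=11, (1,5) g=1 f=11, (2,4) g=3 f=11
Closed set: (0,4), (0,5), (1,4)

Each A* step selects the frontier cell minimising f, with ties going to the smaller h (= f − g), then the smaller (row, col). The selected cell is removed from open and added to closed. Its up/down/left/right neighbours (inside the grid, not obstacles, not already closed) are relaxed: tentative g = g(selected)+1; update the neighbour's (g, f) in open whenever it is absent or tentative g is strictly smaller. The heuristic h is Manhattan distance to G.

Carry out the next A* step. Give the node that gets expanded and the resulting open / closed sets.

step 1: expand (1,3) (f=11, h=8) → closed; open now [(1,2) g=4 f=11, (1,5) g=1 f=11, (2,3) g=4 f=11, (2,4) g=3 f=11]

expanded=(1,3); open=[(1,2) g=4 f=11, (1,5) g=1 f=11, (2,3) g=4 f=11, (2,4) g=3 f=11]; closed=[(0,4), (0,5), (1,3), (1,4)]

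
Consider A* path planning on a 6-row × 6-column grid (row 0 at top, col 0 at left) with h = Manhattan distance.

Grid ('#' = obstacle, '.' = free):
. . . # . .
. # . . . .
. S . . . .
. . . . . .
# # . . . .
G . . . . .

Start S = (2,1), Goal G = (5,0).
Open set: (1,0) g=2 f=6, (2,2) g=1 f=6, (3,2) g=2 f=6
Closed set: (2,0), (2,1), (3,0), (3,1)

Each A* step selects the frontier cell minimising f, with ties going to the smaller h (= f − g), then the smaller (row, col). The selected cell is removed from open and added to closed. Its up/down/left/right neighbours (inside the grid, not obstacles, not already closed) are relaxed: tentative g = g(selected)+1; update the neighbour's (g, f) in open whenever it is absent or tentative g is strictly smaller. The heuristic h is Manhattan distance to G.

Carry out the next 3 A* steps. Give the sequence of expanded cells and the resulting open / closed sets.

order=[(1,0) → (3,2) → (4,2)]; open=[(0,0) g=3 f=8, (2,2) g=1 f=6, (3,3) g=3 f=8, (4,3) g=4 f=8, (5,2) g=4 f=6]; closed=[(1,0), (2,0), (2,1), (3,0), (3,1), (3,2), (4,2)]

step 1: expand (1,0) (f=6, h=4) → closed; open now [(0,0) g=3 f=8, (2,2) g=1 f=6, (3,2) g=2 f=6]
step 2: expand (3,2) (f=6, h=4) → closed; open now [(0,0) g=3 f=8, (2,2) g=1 f=6, (3,3) g=3 f=8, (4,2) g=3 f=6]
step 3: expand (4,2) (f=6, h=3) → closed; open now [(0,0) g=3 f=8, (2,2) g=1 f=6, (3,3) g=3 f=8, (4,3) g=4 f=8, (5,2) g=4 f=6]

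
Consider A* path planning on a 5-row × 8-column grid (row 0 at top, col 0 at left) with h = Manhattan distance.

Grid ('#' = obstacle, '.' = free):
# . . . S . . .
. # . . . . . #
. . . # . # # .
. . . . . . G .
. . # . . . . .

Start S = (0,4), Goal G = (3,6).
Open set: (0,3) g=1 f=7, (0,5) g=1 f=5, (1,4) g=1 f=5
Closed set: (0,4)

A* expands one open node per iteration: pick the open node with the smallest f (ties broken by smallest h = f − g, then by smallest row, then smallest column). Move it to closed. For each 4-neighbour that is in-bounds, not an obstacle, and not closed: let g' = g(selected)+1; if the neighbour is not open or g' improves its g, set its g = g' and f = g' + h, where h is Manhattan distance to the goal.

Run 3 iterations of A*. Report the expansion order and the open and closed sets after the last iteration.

step 1: expand (0,5) (f=5, h=4) → closed; open now [(0,3) g=1 f=7, (0,6) g=2 f=5, (1,4) g=1 f=5, (1,5) g=2 f=5]
step 2: expand (0,6) (f=5, h=3) → closed; open now [(0,3) g=1 f=7, (0,7) g=3 f=7, (1,4) g=1 f=5, (1,5) g=2 f=5, (1,6) g=3 f=5]
step 3: expand (1,6) (f=5, h=2) → closed; open now [(0,3) g=1 f=7, (0,7) g=3 f=7, (1,4) g=1 f=5, (1,5) g=2 f=5]

order=[(0,5) → (0,6) → (1,6)]; open=[(0,3) g=1 f=7, (0,7) g=3 f=7, (1,4) g=1 f=5, (1,5) g=2 f=5]; closed=[(0,4), (0,5), (0,6), (1,6)]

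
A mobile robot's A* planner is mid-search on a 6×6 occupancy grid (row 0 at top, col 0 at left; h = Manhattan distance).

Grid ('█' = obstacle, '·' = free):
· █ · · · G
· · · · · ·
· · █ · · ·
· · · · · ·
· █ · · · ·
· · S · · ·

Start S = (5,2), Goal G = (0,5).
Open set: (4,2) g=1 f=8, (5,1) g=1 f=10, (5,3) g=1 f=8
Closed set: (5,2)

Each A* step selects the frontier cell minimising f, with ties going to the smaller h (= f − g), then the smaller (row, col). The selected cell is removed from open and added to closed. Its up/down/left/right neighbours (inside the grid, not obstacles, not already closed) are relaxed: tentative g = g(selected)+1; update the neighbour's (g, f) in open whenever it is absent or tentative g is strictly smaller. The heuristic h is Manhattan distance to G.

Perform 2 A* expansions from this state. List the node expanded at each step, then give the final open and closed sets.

step 1: expand (4,2) (f=8, h=7) → closed; open now [(3,2) g=2 f=8, (4,3) g=2 f=8, (5,1) g=1 f=10, (5,3) g=1 f=8]
step 2: expand (3,2) (f=8, h=6) → closed; open now [(3,1) g=3 f=10, (3,3) g=3 f=8, (4,3) g=2 f=8, (5,1) g=1 f=10, (5,3) g=1 f=8]

order=[(4,2) → (3,2)]; open=[(3,1) g=3 f=10, (3,3) g=3 f=8, (4,3) g=2 f=8, (5,1) g=1 f=10, (5,3) g=1 f=8]; closed=[(3,2), (4,2), (5,2)]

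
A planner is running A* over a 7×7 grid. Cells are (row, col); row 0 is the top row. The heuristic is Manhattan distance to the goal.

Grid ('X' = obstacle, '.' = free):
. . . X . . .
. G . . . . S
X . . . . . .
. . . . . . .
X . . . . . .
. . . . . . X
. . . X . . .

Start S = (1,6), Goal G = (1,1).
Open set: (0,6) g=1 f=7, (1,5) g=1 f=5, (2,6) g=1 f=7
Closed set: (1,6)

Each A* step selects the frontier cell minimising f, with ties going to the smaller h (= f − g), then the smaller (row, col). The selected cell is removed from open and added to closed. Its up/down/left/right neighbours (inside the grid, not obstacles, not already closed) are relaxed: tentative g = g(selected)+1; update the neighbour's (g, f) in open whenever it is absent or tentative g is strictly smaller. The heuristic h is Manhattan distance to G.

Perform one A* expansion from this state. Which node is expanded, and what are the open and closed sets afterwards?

step 1: expand (1,5) (f=5, h=4) → closed; open now [(0,5) g=2 f=7, (0,6) g=1 f=7, (1,4) g=2 f=5, (2,5) g=2 f=7, (2,6) g=1 f=7]

expanded=(1,5); open=[(0,5) g=2 f=7, (0,6) g=1 f=7, (1,4) g=2 f=5, (2,5) g=2 f=7, (2,6) g=1 f=7]; closed=[(1,5), (1,6)]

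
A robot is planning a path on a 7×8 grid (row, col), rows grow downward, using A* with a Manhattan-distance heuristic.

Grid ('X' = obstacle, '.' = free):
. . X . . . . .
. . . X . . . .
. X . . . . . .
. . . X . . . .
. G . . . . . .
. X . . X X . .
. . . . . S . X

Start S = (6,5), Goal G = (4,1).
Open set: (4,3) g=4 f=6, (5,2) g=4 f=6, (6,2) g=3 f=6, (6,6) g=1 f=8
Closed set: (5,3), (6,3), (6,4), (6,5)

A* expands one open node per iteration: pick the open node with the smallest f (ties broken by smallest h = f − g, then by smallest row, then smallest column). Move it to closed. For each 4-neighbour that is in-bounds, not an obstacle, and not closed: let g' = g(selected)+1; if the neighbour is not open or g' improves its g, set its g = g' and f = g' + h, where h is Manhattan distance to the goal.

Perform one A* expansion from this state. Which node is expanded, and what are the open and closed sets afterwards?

expanded=(4,3); open=[(4,2) g=5 f=6, (4,4) g=5 f=8, (5,2) g=4 f=6, (6,2) g=3 f=6, (6,6) g=1 f=8]; closed=[(4,3), (5,3), (6,3), (6,4), (6,5)]

step 1: expand (4,3) (f=6, h=2) → closed; open now [(4,2) g=5 f=6, (4,4) g=5 f=8, (5,2) g=4 f=6, (6,2) g=3 f=6, (6,6) g=1 f=8]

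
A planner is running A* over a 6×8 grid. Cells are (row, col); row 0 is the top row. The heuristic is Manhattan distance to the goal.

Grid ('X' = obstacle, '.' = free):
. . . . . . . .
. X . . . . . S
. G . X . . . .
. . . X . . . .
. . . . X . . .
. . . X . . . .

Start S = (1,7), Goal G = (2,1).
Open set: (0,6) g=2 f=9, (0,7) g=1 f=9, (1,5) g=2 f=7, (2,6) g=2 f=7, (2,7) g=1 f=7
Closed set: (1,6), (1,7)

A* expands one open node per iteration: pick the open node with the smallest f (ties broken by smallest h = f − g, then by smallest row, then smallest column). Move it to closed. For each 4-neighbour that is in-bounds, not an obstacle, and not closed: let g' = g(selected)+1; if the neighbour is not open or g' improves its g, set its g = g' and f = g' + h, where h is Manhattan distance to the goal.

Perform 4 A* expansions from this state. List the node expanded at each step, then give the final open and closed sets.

order=[(1,5) → (1,4) → (1,3) → (1,2)]; open=[(0,2) g=6 f=9, (0,3) g=5 f=9, (0,4) g=4 f=9, (0,5) g=3 f=9, (0,6) g=2 f=9, (0,7) g=1 f=9, (2,2) g=6 f=7, (2,4) g=4 f=7, (2,5) g=3 f=7, (2,6) g=2 f=7, (2,7) g=1 f=7]; closed=[(1,2), (1,3), (1,4), (1,5), (1,6), (1,7)]

step 1: expand (1,5) (f=7, h=5) → closed; open now [(0,5) g=3 f=9, (0,6) g=2 f=9, (0,7) g=1 f=9, (1,4) g=3 f=7, (2,5) g=3 f=7, (2,6) g=2 f=7, (2,7) g=1 f=7]
step 2: expand (1,4) (f=7, h=4) → closed; open now [(0,4) g=4 f=9, (0,5) g=3 f=9, (0,6) g=2 f=9, (0,7) g=1 f=9, (1,3) g=4 f=7, (2,4) g=4 f=7, (2,5) g=3 f=7, (2,6) g=2 f=7, (2,7) g=1 f=7]
step 3: expand (1,3) (f=7, h=3) → closed; open now [(0,3) g=5 f=9, (0,4) g=4 f=9, (0,5) g=3 f=9, (0,6) g=2 f=9, (0,7) g=1 f=9, (1,2) g=5 f=7, (2,4) g=4 f=7, (2,5) g=3 f=7, (2,6) g=2 f=7, (2,7) g=1 f=7]
step 4: expand (1,2) (f=7, h=2) → closed; open now [(0,2) g=6 f=9, (0,3) g=5 f=9, (0,4) g=4 f=9, (0,5) g=3 f=9, (0,6) g=2 f=9, (0,7) g=1 f=9, (2,2) g=6 f=7, (2,4) g=4 f=7, (2,5) g=3 f=7, (2,6) g=2 f=7, (2,7) g=1 f=7]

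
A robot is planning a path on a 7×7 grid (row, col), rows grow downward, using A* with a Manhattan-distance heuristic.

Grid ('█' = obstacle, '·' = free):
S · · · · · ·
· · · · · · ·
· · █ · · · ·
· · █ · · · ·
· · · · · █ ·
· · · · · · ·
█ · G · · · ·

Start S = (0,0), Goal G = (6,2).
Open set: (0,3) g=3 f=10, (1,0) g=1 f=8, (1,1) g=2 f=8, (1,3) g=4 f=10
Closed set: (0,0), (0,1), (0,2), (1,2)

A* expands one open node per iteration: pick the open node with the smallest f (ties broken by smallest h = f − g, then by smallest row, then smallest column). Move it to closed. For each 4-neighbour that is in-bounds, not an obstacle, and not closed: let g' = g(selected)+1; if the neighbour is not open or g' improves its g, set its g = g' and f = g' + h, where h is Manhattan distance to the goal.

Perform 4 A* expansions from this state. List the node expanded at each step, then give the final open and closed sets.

step 1: expand (1,1) (f=8, h=6) → closed; open now [(0,3) g=3 f=10, (1,0) g=1 f=8, (1,3) g=4 f=10, (2,1) g=3 f=8]
step 2: expand (2,1) (f=8, h=5) → closed; open now [(0,3) g=3 f=10, (1,0) g=1 f=8, (1,3) g=4 f=10, (2,0) g=4 f=10, (3,1) g=4 f=8]
step 3: expand (3,1) (f=8, h=4) → closed; open now [(0,3) g=3 f=10, (1,0) g=1 f=8, (1,3) g=4 f=10, (2,0) g=4 f=10, (3,0) g=5 f=10, (4,1) g=5 f=8]
step 4: expand (4,1) (f=8, h=3) → closed; open now [(0,3) g=3 f=10, (1,0) g=1 f=8, (1,3) g=4 f=10, (2,0) g=4 f=10, (3,0) g=5 f=10, (4,0) g=6 f=10, (4,2) g=6 f=8, (5,1) g=6 f=8]

order=[(1,1) → (2,1) → (3,1) → (4,1)]; open=[(0,3) g=3 f=10, (1,0) g=1 f=8, (1,3) g=4 f=10, (2,0) g=4 f=10, (3,0) g=5 f=10, (4,0) g=6 f=10, (4,2) g=6 f=8, (5,1) g=6 f=8]; closed=[(0,0), (0,1), (0,2), (1,1), (1,2), (2,1), (3,1), (4,1)]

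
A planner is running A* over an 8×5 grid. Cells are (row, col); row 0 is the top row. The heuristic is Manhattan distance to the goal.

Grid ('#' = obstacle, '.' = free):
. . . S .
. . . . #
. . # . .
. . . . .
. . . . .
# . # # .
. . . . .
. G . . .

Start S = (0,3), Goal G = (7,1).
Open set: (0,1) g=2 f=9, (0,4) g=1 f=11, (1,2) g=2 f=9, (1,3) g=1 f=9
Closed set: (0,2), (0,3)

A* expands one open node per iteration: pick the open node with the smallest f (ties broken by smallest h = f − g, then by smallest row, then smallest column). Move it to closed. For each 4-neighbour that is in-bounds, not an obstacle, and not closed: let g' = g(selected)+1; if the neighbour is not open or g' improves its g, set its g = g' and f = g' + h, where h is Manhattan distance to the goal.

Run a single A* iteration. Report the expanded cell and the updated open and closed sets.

step 1: expand (0,1) (f=9, h=7) → closed; open now [(0,0) g=3 f=11, (0,4) g=1 f=11, (1,1) g=3 f=9, (1,2) g=2 f=9, (1,3) g=1 f=9]

expanded=(0,1); open=[(0,0) g=3 f=11, (0,4) g=1 f=11, (1,1) g=3 f=9, (1,2) g=2 f=9, (1,3) g=1 f=9]; closed=[(0,1), (0,2), (0,3)]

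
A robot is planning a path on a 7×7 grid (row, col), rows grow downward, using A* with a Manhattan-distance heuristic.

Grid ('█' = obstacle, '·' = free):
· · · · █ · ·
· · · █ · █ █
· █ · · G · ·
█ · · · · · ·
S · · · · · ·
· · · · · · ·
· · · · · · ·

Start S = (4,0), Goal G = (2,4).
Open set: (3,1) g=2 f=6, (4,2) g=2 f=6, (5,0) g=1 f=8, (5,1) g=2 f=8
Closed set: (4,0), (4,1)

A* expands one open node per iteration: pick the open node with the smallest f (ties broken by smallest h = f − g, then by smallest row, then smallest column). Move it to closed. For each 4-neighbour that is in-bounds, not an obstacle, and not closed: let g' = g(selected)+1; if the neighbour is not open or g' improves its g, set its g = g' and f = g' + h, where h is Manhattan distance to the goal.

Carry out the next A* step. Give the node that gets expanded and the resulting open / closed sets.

step 1: expand (3,1) (f=6, h=4) → closed; open now [(3,2) g=3 f=6, (4,2) g=2 f=6, (5,0) g=1 f=8, (5,1) g=2 f=8]

expanded=(3,1); open=[(3,2) g=3 f=6, (4,2) g=2 f=6, (5,0) g=1 f=8, (5,1) g=2 f=8]; closed=[(3,1), (4,0), (4,1)]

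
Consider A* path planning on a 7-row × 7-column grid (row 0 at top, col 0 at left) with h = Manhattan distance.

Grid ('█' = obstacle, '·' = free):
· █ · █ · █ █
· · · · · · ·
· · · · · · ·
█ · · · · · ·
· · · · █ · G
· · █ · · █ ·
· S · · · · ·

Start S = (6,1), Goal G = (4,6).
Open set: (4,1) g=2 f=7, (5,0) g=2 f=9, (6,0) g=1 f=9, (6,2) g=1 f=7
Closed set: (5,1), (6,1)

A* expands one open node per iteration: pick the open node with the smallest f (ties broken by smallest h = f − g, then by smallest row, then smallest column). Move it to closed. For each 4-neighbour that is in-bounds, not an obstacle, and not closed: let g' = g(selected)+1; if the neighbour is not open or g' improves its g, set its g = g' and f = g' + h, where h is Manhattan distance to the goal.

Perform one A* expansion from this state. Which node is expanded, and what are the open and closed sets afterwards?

expanded=(4,1); open=[(3,1) g=3 f=9, (4,0) g=3 f=9, (4,2) g=3 f=7, (5,0) g=2 f=9, (6,0) g=1 f=9, (6,2) g=1 f=7]; closed=[(4,1), (5,1), (6,1)]

step 1: expand (4,1) (f=7, h=5) → closed; open now [(3,1) g=3 f=9, (4,0) g=3 f=9, (4,2) g=3 f=7, (5,0) g=2 f=9, (6,0) g=1 f=9, (6,2) g=1 f=7]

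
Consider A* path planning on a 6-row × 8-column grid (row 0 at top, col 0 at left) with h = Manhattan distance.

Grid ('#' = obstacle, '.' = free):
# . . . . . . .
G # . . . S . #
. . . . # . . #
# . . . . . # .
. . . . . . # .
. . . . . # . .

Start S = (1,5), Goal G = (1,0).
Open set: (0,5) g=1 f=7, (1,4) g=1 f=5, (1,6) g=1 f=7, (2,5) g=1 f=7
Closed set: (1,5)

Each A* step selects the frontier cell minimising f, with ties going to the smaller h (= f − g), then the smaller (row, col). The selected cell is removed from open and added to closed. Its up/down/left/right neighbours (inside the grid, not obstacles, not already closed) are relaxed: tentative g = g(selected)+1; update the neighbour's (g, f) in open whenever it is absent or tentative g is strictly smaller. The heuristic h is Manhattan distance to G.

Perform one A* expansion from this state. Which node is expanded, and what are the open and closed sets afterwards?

expanded=(1,4); open=[(0,4) g=2 f=7, (0,5) g=1 f=7, (1,3) g=2 f=5, (1,6) g=1 f=7, (2,5) g=1 f=7]; closed=[(1,4), (1,5)]

step 1: expand (1,4) (f=5, h=4) → closed; open now [(0,4) g=2 f=7, (0,5) g=1 f=7, (1,3) g=2 f=5, (1,6) g=1 f=7, (2,5) g=1 f=7]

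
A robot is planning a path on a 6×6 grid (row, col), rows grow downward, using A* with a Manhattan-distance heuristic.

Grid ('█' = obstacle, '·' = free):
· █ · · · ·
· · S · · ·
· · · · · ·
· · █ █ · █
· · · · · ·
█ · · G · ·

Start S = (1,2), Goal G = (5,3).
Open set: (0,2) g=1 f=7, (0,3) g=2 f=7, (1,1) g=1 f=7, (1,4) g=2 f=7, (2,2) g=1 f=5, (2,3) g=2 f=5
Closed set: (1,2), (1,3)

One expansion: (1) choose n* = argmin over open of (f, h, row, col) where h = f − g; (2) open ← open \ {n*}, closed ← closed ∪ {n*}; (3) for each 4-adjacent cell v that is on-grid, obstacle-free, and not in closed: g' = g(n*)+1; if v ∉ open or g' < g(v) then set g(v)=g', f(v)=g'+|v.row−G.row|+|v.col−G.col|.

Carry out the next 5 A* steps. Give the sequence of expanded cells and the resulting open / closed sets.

step 1: expand (2,3) (f=5, h=3) → closed; open now [(0,2) g=1 f=7, (0,3) g=2 f=7, (1,1) g=1 f=7, (1,4) g=2 f=7, (2,2) g=1 f=5, (2,4) g=3 f=7]
step 2: expand (2,2) (f=5, h=4) → closed; open now [(0,2) g=1 f=7, (0,3) g=2 f=7, (1,1) g=1 f=7, (1,4) g=2 f=7, (2,1) g=2 f=7, (2,4) g=3 f=7]
step 3: expand (2,4) (f=7, h=4) → closed; open now [(0,2) g=1 f=7, (0,3) g=2 f=7, (1,1) g=1 f=7, (1,4) g=2 f=7, (2,1) g=2 f=7, (2,5) g=4 f=9, (3,4) g=4 f=7]
step 4: expand (3,4) (f=7, h=3) → closed; open now [(0,2) g=1 f=7, (0,3) g=2 f=7, (1,1) g=1 f=7, (1,4) g=2 f=7, (2,1) g=2 f=7, (2,5) g=4 f=9, (4,4) g=5 f=7]
step 5: expand (4,4) (f=7, h=2) → closed; open now [(0,2) g=1 f=7, (0,3) g=2 f=7, (1,1) g=1 f=7, (1,4) g=2 f=7, (2,1) g=2 f=7, (2,5) g=4 f=9, (4,3) g=6 f=7, (4,5) g=6 f=9, (5,4) g=6 f=7]

order=[(2,3) → (2,2) → (2,4) → (3,4) → (4,4)]; open=[(0,2) g=1 f=7, (0,3) g=2 f=7, (1,1) g=1 f=7, (1,4) g=2 f=7, (2,1) g=2 f=7, (2,5) g=4 f=9, (4,3) g=6 f=7, (4,5) g=6 f=9, (5,4) g=6 f=7]; closed=[(1,2), (1,3), (2,2), (2,3), (2,4), (3,4), (4,4)]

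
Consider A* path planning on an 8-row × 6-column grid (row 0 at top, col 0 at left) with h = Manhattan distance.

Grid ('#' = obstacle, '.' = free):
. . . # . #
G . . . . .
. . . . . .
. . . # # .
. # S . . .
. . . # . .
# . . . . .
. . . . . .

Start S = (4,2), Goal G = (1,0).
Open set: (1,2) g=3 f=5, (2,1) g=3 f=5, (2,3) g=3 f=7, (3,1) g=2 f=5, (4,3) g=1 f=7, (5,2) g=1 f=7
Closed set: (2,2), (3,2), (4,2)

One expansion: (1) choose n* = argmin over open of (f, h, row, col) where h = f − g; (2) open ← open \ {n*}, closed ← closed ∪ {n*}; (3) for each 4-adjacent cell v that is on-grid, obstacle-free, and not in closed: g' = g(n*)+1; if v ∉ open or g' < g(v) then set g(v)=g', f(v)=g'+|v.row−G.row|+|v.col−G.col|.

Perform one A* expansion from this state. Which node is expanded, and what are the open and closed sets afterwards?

expanded=(1,2); open=[(0,2) g=4 f=7, (1,1) g=4 f=5, (1,3) g=4 f=7, (2,1) g=3 f=5, (2,3) g=3 f=7, (3,1) g=2 f=5, (4,3) g=1 f=7, (5,2) g=1 f=7]; closed=[(1,2), (2,2), (3,2), (4,2)]

step 1: expand (1,2) (f=5, h=2) → closed; open now [(0,2) g=4 f=7, (1,1) g=4 f=5, (1,3) g=4 f=7, (2,1) g=3 f=5, (2,3) g=3 f=7, (3,1) g=2 f=5, (4,3) g=1 f=7, (5,2) g=1 f=7]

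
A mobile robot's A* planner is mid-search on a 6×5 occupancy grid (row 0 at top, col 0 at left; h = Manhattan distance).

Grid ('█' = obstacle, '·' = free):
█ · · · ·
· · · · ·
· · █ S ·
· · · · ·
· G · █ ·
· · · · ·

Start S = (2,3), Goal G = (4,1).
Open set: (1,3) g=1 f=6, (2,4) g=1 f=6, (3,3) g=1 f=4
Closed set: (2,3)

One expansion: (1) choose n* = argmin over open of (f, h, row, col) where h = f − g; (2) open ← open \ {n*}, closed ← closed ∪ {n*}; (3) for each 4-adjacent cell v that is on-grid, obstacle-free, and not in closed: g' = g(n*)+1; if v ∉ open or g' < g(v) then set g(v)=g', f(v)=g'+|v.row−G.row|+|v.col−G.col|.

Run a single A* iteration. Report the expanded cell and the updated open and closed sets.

expanded=(3,3); open=[(1,3) g=1 f=6, (2,4) g=1 f=6, (3,2) g=2 f=4, (3,4) g=2 f=6]; closed=[(2,3), (3,3)]

step 1: expand (3,3) (f=4, h=3) → closed; open now [(1,3) g=1 f=6, (2,4) g=1 f=6, (3,2) g=2 f=4, (3,4) g=2 f=6]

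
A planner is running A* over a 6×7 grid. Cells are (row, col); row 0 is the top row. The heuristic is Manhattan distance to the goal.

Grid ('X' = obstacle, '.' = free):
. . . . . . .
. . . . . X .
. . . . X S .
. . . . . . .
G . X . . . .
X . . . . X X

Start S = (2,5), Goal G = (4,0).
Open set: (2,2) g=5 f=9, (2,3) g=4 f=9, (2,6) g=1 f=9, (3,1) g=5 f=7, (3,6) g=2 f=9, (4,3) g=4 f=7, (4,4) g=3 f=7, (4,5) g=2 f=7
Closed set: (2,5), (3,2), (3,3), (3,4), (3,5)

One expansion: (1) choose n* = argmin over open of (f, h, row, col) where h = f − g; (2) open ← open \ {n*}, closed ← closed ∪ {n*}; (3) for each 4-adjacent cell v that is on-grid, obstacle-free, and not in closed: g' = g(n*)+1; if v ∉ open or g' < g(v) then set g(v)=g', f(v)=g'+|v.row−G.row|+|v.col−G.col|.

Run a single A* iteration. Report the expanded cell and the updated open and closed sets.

step 1: expand (3,1) (f=7, h=2) → closed; open now [(2,1) g=6 f=9, (2,2) g=5 f=9, (2,3) g=4 f=9, (2,6) g=1 f=9, (3,0) g=6 f=7, (3,6) g=2 f=9, (4,1) g=6 f=7, (4,3) g=4 f=7, (4,4) g=3 f=7, (4,5) g=2 f=7]

expanded=(3,1); open=[(2,1) g=6 f=9, (2,2) g=5 f=9, (2,3) g=4 f=9, (2,6) g=1 f=9, (3,0) g=6 f=7, (3,6) g=2 f=9, (4,1) g=6 f=7, (4,3) g=4 f=7, (4,4) g=3 f=7, (4,5) g=2 f=7]; closed=[(2,5), (3,1), (3,2), (3,3), (3,4), (3,5)]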